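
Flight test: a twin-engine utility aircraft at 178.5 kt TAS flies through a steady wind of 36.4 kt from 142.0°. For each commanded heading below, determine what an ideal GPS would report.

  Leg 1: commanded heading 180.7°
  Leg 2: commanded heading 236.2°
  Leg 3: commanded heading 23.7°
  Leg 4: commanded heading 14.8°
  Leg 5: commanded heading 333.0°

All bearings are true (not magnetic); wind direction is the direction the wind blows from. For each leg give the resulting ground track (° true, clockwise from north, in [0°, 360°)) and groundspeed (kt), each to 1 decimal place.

Leg 1: heading 180.7°; drift +8.6° → track 189.3°, groundspeed 151.8 kt
Leg 2: heading 236.2°; drift +11.3° → track 247.5°, groundspeed 184.8 kt
Leg 3: heading 23.7°; drift -9.3° → track 14.4°, groundspeed 198.4 kt
Leg 4: heading 14.8°; drift -8.2° → track 6.6°, groundspeed 202.6 kt
Leg 5: heading 333.0°; drift -1.9° → track 331.1°, groundspeed 214.3 kt

Leg 1: track=189.3°, groundspeed=151.8 kt
Leg 2: track=247.5°, groundspeed=184.8 kt
Leg 3: track=14.4°, groundspeed=198.4 kt
Leg 4: track=6.6°, groundspeed=202.6 kt
Leg 5: track=331.1°, groundspeed=214.3 kt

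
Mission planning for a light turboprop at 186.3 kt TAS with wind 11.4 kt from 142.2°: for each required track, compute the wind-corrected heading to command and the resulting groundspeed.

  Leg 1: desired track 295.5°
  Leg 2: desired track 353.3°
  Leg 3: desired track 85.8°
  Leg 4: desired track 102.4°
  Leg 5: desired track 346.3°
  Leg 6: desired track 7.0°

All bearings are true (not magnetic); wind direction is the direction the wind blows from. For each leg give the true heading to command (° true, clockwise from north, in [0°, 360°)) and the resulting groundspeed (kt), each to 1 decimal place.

Leg 1: desired track 295.5°; wind correction -1.6° → command heading 293.9°, groundspeed 196.4 kt
Leg 2: desired track 353.3°; wind correction +1.8° → command heading 355.1°, groundspeed 196.0 kt
Leg 3: desired track 85.8°; wind correction +2.9° → command heading 88.7°, groundspeed 179.7 kt
Leg 4: desired track 102.4°; wind correction +2.2° → command heading 104.6°, groundspeed 177.4 kt
Leg 5: desired track 346.3°; wind correction +1.4° → command heading 347.7°, groundspeed 196.6 kt
Leg 6: desired track 7.0°; wind correction +2.5° → command heading 9.5°, groundspeed 194.2 kt

Leg 1: heading=293.9°, groundspeed=196.4 kt
Leg 2: heading=355.1°, groundspeed=196.0 kt
Leg 3: heading=88.7°, groundspeed=179.7 kt
Leg 4: heading=104.6°, groundspeed=177.4 kt
Leg 5: heading=347.7°, groundspeed=196.6 kt
Leg 6: heading=9.5°, groundspeed=194.2 kt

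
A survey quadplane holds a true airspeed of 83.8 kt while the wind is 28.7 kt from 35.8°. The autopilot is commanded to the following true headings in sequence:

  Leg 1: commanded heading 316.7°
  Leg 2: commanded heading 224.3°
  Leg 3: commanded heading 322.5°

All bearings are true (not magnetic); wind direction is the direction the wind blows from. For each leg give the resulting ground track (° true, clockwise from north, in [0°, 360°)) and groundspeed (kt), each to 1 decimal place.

Leg 1: track=296.9°, groundspeed=83.3 kt
Leg 2: track=222.1°, groundspeed=112.3 kt
Leg 3: track=302.5°, groundspeed=80.4 kt

Leg 1: heading 316.7°; drift -19.8° → track 296.9°, groundspeed 83.3 kt
Leg 2: heading 224.3°; drift -2.2° → track 222.1°, groundspeed 112.3 kt
Leg 3: heading 322.5°; drift -20.0° → track 302.5°, groundspeed 80.4 kt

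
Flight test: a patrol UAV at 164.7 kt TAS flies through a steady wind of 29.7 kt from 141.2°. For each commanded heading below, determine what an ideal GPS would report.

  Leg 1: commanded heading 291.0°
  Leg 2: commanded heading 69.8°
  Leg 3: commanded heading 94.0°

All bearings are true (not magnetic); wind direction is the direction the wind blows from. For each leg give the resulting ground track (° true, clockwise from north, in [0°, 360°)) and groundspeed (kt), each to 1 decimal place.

Leg 1: track=295.5°, groundspeed=191.0 kt
Leg 2: track=59.5°, groundspeed=157.8 kt
Leg 3: track=85.4°, groundspeed=146.2 kt

Leg 1: heading 291.0°; drift +4.5° → track 295.5°, groundspeed 191.0 kt
Leg 2: heading 69.8°; drift -10.3° → track 59.5°, groundspeed 157.8 kt
Leg 3: heading 94.0°; drift -8.6° → track 85.4°, groundspeed 146.2 kt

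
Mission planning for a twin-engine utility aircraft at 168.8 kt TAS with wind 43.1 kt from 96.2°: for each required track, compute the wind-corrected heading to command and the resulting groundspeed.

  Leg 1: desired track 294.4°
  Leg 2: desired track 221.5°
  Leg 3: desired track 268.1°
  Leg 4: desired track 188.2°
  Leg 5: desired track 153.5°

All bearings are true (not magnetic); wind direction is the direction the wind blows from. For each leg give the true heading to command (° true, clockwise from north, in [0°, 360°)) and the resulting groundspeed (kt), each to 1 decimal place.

Leg 1: desired track 294.4°; wind correction +4.6° → command heading 299.0°, groundspeed 209.2 kt
Leg 2: desired track 221.5°; wind correction -12.0° → command heading 209.5°, groundspeed 190.0 kt
Leg 3: desired track 268.1°; wind correction -2.1° → command heading 266.0°, groundspeed 211.4 kt
Leg 4: desired track 188.2°; wind correction -14.8° → command heading 173.4°, groundspeed 164.7 kt
Leg 5: desired track 153.5°; wind correction -12.4° → command heading 141.1°, groundspeed 141.6 kt

Leg 1: heading=299.0°, groundspeed=209.2 kt
Leg 2: heading=209.5°, groundspeed=190.0 kt
Leg 3: heading=266.0°, groundspeed=211.4 kt
Leg 4: heading=173.4°, groundspeed=164.7 kt
Leg 5: heading=141.1°, groundspeed=141.6 kt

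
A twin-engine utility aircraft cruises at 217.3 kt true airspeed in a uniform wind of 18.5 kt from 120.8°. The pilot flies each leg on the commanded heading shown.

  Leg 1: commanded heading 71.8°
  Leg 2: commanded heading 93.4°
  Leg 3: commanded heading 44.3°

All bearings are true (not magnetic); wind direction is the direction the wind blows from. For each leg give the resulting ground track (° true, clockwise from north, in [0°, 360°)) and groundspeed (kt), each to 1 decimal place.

Leg 1: track=67.9°, groundspeed=205.6 kt
Leg 2: track=91.0°, groundspeed=201.1 kt
Leg 3: track=39.5°, groundspeed=213.7 kt

Leg 1: heading 71.8°; drift -3.9° → track 67.9°, groundspeed 205.6 kt
Leg 2: heading 93.4°; drift -2.4° → track 91.0°, groundspeed 201.1 kt
Leg 3: heading 44.3°; drift -4.8° → track 39.5°, groundspeed 213.7 kt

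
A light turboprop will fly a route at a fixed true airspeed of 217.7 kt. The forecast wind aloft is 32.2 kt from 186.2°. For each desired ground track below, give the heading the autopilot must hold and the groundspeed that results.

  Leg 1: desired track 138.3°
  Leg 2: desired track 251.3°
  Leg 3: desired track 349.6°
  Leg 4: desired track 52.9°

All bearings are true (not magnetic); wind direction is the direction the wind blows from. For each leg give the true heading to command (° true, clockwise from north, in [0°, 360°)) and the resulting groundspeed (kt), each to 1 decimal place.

Leg 1: heading=144.6°, groundspeed=194.8 kt
Leg 2: heading=243.6°, groundspeed=202.2 kt
Leg 3: heading=347.2°, groundspeed=248.4 kt
Leg 4: heading=59.1°, groundspeed=238.5 kt

Leg 1: desired track 138.3°; wind correction +6.3° → command heading 144.6°, groundspeed 194.8 kt
Leg 2: desired track 251.3°; wind correction -7.7° → command heading 243.6°, groundspeed 202.2 kt
Leg 3: desired track 349.6°; wind correction -2.4° → command heading 347.2°, groundspeed 248.4 kt
Leg 4: desired track 52.9°; wind correction +6.2° → command heading 59.1°, groundspeed 238.5 kt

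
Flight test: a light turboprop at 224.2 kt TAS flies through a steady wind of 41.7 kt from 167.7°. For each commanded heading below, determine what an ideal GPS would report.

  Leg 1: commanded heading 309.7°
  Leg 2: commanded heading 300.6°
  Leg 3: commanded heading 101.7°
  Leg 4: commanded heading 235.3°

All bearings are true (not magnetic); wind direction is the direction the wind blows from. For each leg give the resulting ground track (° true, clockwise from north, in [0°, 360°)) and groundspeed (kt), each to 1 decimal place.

Leg 1: heading 309.7°; drift +5.7° → track 315.4°, groundspeed 258.3 kt
Leg 2: heading 300.6°; drift +6.9° → track 307.5°, groundspeed 254.4 kt
Leg 3: heading 101.7°; drift -10.4° → track 91.3°, groundspeed 210.7 kt
Leg 4: heading 235.3°; drift +10.5° → track 245.8°, groundspeed 211.8 kt

Leg 1: track=315.4°, groundspeed=258.3 kt
Leg 2: track=307.5°, groundspeed=254.4 kt
Leg 3: track=91.3°, groundspeed=210.7 kt
Leg 4: track=245.8°, groundspeed=211.8 kt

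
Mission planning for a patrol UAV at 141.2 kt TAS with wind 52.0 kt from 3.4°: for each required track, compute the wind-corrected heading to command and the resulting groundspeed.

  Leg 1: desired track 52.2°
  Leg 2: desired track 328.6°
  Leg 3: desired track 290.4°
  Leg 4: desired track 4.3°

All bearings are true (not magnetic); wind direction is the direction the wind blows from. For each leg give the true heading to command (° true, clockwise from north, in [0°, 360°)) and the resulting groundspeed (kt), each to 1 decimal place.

Leg 1: desired track 52.2°; wind correction -16.1° → command heading 36.1°, groundspeed 101.4 kt
Leg 2: desired track 328.6°; wind correction +12.1° → command heading 340.7°, groundspeed 95.3 kt
Leg 3: desired track 290.4°; wind correction +20.6° → command heading 311.0°, groundspeed 117.0 kt
Leg 4: desired track 4.3°; wind correction -0.3° → command heading 4.0°, groundspeed 89.2 kt

Leg 1: heading=36.1°, groundspeed=101.4 kt
Leg 2: heading=340.7°, groundspeed=95.3 kt
Leg 3: heading=311.0°, groundspeed=117.0 kt
Leg 4: heading=4.0°, groundspeed=89.2 kt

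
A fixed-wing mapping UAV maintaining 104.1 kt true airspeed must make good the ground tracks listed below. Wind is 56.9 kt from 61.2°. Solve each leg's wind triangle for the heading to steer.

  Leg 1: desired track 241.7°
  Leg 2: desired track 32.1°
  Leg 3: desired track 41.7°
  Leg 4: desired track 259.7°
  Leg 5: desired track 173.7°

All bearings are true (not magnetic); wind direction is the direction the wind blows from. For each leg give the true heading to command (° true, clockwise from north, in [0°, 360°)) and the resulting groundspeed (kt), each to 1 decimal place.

Leg 1: heading=242.0°, groundspeed=161.0 kt
Leg 2: heading=47.5°, groundspeed=50.6 kt
Leg 3: heading=52.2°, groundspeed=48.7 kt
Leg 4: heading=269.7°, groundspeed=156.5 kt
Leg 5: heading=143.4°, groundspeed=111.6 kt

Leg 1: desired track 241.7°; wind correction +0.3° → command heading 242.0°, groundspeed 161.0 kt
Leg 2: desired track 32.1°; wind correction +15.4° → command heading 47.5°, groundspeed 50.6 kt
Leg 3: desired track 41.7°; wind correction +10.5° → command heading 52.2°, groundspeed 48.7 kt
Leg 4: desired track 259.7°; wind correction +10.0° → command heading 269.7°, groundspeed 156.5 kt
Leg 5: desired track 173.7°; wind correction -30.3° → command heading 143.4°, groundspeed 111.6 kt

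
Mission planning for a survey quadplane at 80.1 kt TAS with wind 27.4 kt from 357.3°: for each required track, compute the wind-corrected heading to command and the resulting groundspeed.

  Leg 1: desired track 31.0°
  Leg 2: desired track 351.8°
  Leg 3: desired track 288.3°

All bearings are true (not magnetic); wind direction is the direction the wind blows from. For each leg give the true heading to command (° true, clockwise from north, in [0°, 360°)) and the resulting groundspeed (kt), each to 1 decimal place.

Leg 1: desired track 31.0°; wind correction -10.9° → command heading 20.1°, groundspeed 55.8 kt
Leg 2: desired track 351.8°; wind correction +1.9° → command heading 353.7°, groundspeed 52.8 kt
Leg 3: desired track 288.3°; wind correction +18.6° → command heading 306.9°, groundspeed 66.1 kt

Leg 1: heading=20.1°, groundspeed=55.8 kt
Leg 2: heading=353.7°, groundspeed=52.8 kt
Leg 3: heading=306.9°, groundspeed=66.1 kt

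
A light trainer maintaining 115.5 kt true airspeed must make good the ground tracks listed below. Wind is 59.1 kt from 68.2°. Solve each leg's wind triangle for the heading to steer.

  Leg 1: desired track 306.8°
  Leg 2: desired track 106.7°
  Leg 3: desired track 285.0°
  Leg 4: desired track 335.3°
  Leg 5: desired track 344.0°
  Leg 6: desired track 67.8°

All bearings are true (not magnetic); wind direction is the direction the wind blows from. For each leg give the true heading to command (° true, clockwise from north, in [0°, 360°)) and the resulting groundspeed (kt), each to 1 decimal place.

Leg 1: heading=332.7°, groundspeed=134.7 kt
Leg 2: heading=88.1°, groundspeed=63.2 kt
Leg 3: heading=302.8°, groundspeed=157.3 kt
Leg 4: heading=6.0°, groundspeed=102.3 kt
Leg 5: heading=14.6°, groundspeed=93.4 kt
Leg 6: heading=68.0°, groundspeed=56.4 kt

Leg 1: desired track 306.8°; wind correction +25.9° → command heading 332.7°, groundspeed 134.7 kt
Leg 2: desired track 106.7°; wind correction -18.6° → command heading 88.1°, groundspeed 63.2 kt
Leg 3: desired track 285.0°; wind correction +17.8° → command heading 302.8°, groundspeed 157.3 kt
Leg 4: desired track 335.3°; wind correction +30.7° → command heading 6.0°, groundspeed 102.3 kt
Leg 5: desired track 344.0°; wind correction +30.6° → command heading 14.6°, groundspeed 93.4 kt
Leg 6: desired track 67.8°; wind correction +0.2° → command heading 68.0°, groundspeed 56.4 kt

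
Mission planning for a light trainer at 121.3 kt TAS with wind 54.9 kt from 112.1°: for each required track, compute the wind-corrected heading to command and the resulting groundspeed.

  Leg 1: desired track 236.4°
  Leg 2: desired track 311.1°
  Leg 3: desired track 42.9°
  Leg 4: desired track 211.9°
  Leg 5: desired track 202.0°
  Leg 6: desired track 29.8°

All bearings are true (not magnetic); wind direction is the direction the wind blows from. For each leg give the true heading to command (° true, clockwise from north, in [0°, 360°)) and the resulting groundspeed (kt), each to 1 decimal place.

Leg 1: heading=214.4°, groundspeed=143.4 kt
Leg 2: heading=319.6°, groundspeed=171.9 kt
Leg 3: heading=67.9°, groundspeed=90.4 kt
Leg 4: heading=185.4°, groundspeed=117.9 kt
Leg 5: heading=175.1°, groundspeed=108.1 kt
Leg 6: heading=56.4°, groundspeed=101.1 kt

Leg 1: desired track 236.4°; wind correction -22.0° → command heading 214.4°, groundspeed 143.4 kt
Leg 2: desired track 311.1°; wind correction +8.5° → command heading 319.6°, groundspeed 171.9 kt
Leg 3: desired track 42.9°; wind correction +25.0° → command heading 67.9°, groundspeed 90.4 kt
Leg 4: desired track 211.9°; wind correction -26.5° → command heading 185.4°, groundspeed 117.9 kt
Leg 5: desired track 202.0°; wind correction -26.9° → command heading 175.1°, groundspeed 108.1 kt
Leg 6: desired track 29.8°; wind correction +26.6° → command heading 56.4°, groundspeed 101.1 kt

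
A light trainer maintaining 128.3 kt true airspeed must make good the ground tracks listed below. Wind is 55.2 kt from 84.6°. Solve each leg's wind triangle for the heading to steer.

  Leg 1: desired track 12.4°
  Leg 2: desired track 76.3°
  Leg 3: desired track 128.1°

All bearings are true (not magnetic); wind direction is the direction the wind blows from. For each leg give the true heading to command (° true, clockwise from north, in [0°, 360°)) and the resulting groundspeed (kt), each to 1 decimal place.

Leg 1: desired track 12.4°; wind correction +24.2° → command heading 36.6°, groundspeed 100.2 kt
Leg 2: desired track 76.3°; wind correction +3.6° → command heading 79.9°, groundspeed 73.4 kt
Leg 3: desired track 128.1°; wind correction -17.2° → command heading 110.9°, groundspeed 82.5 kt

Leg 1: heading=36.6°, groundspeed=100.2 kt
Leg 2: heading=79.9°, groundspeed=73.4 kt
Leg 3: heading=110.9°, groundspeed=82.5 kt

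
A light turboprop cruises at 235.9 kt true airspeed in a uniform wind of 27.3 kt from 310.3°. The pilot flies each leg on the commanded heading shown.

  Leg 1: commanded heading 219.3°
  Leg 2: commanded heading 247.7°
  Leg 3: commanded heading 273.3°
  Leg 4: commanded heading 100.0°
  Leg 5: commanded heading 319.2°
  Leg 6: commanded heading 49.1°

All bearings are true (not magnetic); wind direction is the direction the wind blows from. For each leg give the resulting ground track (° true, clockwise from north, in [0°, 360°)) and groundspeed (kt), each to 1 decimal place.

Leg 1: track=212.7°, groundspeed=237.9 kt
Leg 2: track=241.5°, groundspeed=224.6 kt
Leg 3: track=268.9°, groundspeed=214.7 kt
Leg 4: track=103.0°, groundspeed=259.8 kt
Leg 5: track=320.4°, groundspeed=209.0 kt
Leg 6: track=55.5°, groundspeed=241.6 kt

Leg 1: heading 219.3°; drift -6.6° → track 212.7°, groundspeed 237.9 kt
Leg 2: heading 247.7°; drift -6.2° → track 241.5°, groundspeed 224.6 kt
Leg 3: heading 273.3°; drift -4.4° → track 268.9°, groundspeed 214.7 kt
Leg 4: heading 100.0°; drift +3.0° → track 103.0°, groundspeed 259.8 kt
Leg 5: heading 319.2°; drift +1.2° → track 320.4°, groundspeed 209.0 kt
Leg 6: heading 49.1°; drift +6.4° → track 55.5°, groundspeed 241.6 kt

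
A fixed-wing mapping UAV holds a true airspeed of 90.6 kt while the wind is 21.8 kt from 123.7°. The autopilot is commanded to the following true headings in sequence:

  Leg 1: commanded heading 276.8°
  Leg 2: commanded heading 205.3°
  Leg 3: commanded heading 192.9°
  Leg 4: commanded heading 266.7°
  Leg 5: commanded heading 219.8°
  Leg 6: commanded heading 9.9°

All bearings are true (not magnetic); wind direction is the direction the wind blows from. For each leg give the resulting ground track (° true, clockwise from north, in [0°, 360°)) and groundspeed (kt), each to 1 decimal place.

Leg 1: track=281.9°, groundspeed=110.5 kt
Leg 2: track=219.2°, groundspeed=90.0 kt
Leg 3: track=206.7°, groundspeed=85.3 kt
Leg 4: track=273.6°, groundspeed=108.8 kt
Leg 5: track=232.9°, groundspeed=95.4 kt
Leg 6: track=358.6°, groundspeed=101.4 kt

Leg 1: heading 276.8°; drift +5.1° → track 281.9°, groundspeed 110.5 kt
Leg 2: heading 205.3°; drift +13.9° → track 219.2°, groundspeed 90.0 kt
Leg 3: heading 192.9°; drift +13.8° → track 206.7°, groundspeed 85.3 kt
Leg 4: heading 266.7°; drift +6.9° → track 273.6°, groundspeed 108.8 kt
Leg 5: heading 219.8°; drift +13.1° → track 232.9°, groundspeed 95.4 kt
Leg 6: heading 9.9°; drift -11.3° → track 358.6°, groundspeed 101.4 kt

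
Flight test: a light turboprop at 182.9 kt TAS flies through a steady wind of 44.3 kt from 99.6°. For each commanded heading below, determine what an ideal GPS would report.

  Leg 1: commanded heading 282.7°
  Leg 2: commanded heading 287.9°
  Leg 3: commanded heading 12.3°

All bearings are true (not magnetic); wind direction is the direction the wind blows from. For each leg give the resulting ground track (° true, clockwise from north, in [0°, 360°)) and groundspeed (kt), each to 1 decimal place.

Leg 1: track=282.1°, groundspeed=227.1 kt
Leg 2: track=286.3°, groundspeed=226.8 kt
Leg 3: track=358.5°, groundspeed=186.1 kt

Leg 1: heading 282.7°; drift -0.6° → track 282.1°, groundspeed 227.1 kt
Leg 2: heading 287.9°; drift -1.6° → track 286.3°, groundspeed 226.8 kt
Leg 3: heading 12.3°; drift -13.8° → track 358.5°, groundspeed 186.1 kt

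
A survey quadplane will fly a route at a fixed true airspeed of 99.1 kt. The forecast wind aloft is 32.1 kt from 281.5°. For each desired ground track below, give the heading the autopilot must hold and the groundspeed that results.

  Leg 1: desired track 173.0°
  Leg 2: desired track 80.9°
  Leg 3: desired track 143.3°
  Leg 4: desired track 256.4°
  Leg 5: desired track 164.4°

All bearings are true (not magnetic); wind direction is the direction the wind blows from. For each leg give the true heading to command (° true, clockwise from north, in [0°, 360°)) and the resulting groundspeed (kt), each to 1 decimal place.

Leg 1: desired track 173.0°; wind correction +17.9° → command heading 190.9°, groundspeed 104.5 kt
Leg 2: desired track 80.9°; wind correction -6.5° → command heading 74.4°, groundspeed 128.5 kt
Leg 3: desired track 143.3°; wind correction +12.5° → command heading 155.8°, groundspeed 120.7 kt
Leg 4: desired track 256.4°; wind correction +7.9° → command heading 264.3°, groundspeed 69.1 kt
Leg 5: desired track 164.4°; wind correction +16.8° → command heading 181.2°, groundspeed 109.5 kt

Leg 1: heading=190.9°, groundspeed=104.5 kt
Leg 2: heading=74.4°, groundspeed=128.5 kt
Leg 3: heading=155.8°, groundspeed=120.7 kt
Leg 4: heading=264.3°, groundspeed=69.1 kt
Leg 5: heading=181.2°, groundspeed=109.5 kt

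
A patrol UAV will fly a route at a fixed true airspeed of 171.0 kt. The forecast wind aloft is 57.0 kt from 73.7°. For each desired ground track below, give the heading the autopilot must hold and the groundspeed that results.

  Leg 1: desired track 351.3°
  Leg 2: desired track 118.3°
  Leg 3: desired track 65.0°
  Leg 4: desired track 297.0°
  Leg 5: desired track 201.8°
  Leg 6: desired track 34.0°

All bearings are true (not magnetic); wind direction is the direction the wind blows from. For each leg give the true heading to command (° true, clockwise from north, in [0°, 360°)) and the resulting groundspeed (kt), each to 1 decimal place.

Leg 1: heading=10.6°, groundspeed=153.9 kt
Leg 2: heading=104.8°, groundspeed=125.7 kt
Leg 3: heading=67.9°, groundspeed=114.4 kt
Leg 4: heading=310.2°, groundspeed=208.0 kt
Leg 5: heading=186.6°, groundspeed=200.2 kt
Leg 6: heading=46.3°, groundspeed=123.2 kt

Leg 1: desired track 351.3°; wind correction +19.3° → command heading 10.6°, groundspeed 153.9 kt
Leg 2: desired track 118.3°; wind correction -13.5° → command heading 104.8°, groundspeed 125.7 kt
Leg 3: desired track 65.0°; wind correction +2.9° → command heading 67.9°, groundspeed 114.4 kt
Leg 4: desired track 297.0°; wind correction +13.2° → command heading 310.2°, groundspeed 208.0 kt
Leg 5: desired track 201.8°; wind correction -15.2° → command heading 186.6°, groundspeed 200.2 kt
Leg 6: desired track 34.0°; wind correction +12.3° → command heading 46.3°, groundspeed 123.2 kt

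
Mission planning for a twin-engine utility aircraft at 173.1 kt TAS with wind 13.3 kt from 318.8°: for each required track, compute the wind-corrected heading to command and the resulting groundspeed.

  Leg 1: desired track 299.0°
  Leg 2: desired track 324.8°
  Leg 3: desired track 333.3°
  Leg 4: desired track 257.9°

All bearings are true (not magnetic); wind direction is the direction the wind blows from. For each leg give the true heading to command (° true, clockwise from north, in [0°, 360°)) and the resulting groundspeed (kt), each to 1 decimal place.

Leg 1: heading=300.5°, groundspeed=160.5 kt
Leg 2: heading=324.3°, groundspeed=159.9 kt
Leg 3: heading=332.2°, groundspeed=160.2 kt
Leg 4: heading=261.7°, groundspeed=166.2 kt

Leg 1: desired track 299.0°; wind correction +1.5° → command heading 300.5°, groundspeed 160.5 kt
Leg 2: desired track 324.8°; wind correction -0.5° → command heading 324.3°, groundspeed 159.9 kt
Leg 3: desired track 333.3°; wind correction -1.1° → command heading 332.2°, groundspeed 160.2 kt
Leg 4: desired track 257.9°; wind correction +3.8° → command heading 261.7°, groundspeed 166.2 kt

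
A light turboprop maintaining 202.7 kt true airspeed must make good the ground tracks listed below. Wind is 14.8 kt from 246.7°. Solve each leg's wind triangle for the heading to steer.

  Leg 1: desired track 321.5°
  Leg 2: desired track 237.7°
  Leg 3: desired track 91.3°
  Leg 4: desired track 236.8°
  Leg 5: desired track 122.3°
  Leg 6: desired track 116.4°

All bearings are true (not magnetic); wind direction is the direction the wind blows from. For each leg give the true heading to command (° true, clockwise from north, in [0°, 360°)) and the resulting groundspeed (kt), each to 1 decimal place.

Leg 1: heading=317.5°, groundspeed=198.3 kt
Leg 2: heading=238.4°, groundspeed=188.1 kt
Leg 3: heading=93.0°, groundspeed=216.1 kt
Leg 4: heading=237.5°, groundspeed=188.1 kt
Leg 5: heading=125.8°, groundspeed=210.7 kt
Leg 6: heading=119.6°, groundspeed=212.0 kt

Leg 1: desired track 321.5°; wind correction -4.0° → command heading 317.5°, groundspeed 198.3 kt
Leg 2: desired track 237.7°; wind correction +0.7° → command heading 238.4°, groundspeed 188.1 kt
Leg 3: desired track 91.3°; wind correction +1.7° → command heading 93.0°, groundspeed 216.1 kt
Leg 4: desired track 236.8°; wind correction +0.7° → command heading 237.5°, groundspeed 188.1 kt
Leg 5: desired track 122.3°; wind correction +3.5° → command heading 125.8°, groundspeed 210.7 kt
Leg 6: desired track 116.4°; wind correction +3.2° → command heading 119.6°, groundspeed 212.0 kt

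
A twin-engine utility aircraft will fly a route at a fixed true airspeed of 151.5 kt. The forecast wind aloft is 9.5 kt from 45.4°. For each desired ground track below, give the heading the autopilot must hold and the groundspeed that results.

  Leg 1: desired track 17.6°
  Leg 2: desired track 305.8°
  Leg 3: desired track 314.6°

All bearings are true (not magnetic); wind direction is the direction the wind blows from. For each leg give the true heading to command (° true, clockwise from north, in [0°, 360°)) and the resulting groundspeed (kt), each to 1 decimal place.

Leg 1: desired track 17.6°; wind correction +1.7° → command heading 19.3°, groundspeed 143.0 kt
Leg 2: desired track 305.8°; wind correction +3.5° → command heading 309.3°, groundspeed 152.8 kt
Leg 3: desired track 314.6°; wind correction +3.6° → command heading 318.2°, groundspeed 151.3 kt

Leg 1: heading=19.3°, groundspeed=143.0 kt
Leg 2: heading=309.3°, groundspeed=152.8 kt
Leg 3: heading=318.2°, groundspeed=151.3 kt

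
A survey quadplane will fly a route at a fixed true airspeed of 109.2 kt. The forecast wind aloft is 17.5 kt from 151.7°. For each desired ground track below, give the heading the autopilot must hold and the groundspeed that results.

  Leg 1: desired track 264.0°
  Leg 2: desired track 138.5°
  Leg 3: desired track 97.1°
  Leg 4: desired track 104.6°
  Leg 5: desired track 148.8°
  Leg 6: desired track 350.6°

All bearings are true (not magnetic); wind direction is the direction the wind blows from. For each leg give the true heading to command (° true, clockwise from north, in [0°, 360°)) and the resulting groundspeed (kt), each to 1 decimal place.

Leg 1: desired track 264.0°; wind correction -8.5° → command heading 255.5°, groundspeed 114.6 kt
Leg 2: desired track 138.5°; wind correction +2.1° → command heading 140.6°, groundspeed 92.1 kt
Leg 3: desired track 97.1°; wind correction +7.5° → command heading 104.6°, groundspeed 98.1 kt
Leg 4: desired track 104.6°; wind correction +6.7° → command heading 111.3°, groundspeed 96.5 kt
Leg 5: desired track 148.8°; wind correction +0.5° → command heading 149.3°, groundspeed 91.7 kt
Leg 6: desired track 350.6°; wind correction +3.0° → command heading 353.6°, groundspeed 125.6 kt

Leg 1: heading=255.5°, groundspeed=114.6 kt
Leg 2: heading=140.6°, groundspeed=92.1 kt
Leg 3: heading=104.6°, groundspeed=98.1 kt
Leg 4: heading=111.3°, groundspeed=96.5 kt
Leg 5: heading=149.3°, groundspeed=91.7 kt
Leg 6: heading=353.6°, groundspeed=125.6 kt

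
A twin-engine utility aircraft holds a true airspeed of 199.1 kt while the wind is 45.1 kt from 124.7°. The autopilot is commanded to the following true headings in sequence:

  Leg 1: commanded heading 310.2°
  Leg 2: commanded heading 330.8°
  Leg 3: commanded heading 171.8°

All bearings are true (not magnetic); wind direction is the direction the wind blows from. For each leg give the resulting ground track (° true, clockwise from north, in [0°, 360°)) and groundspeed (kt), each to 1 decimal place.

Leg 1: heading 310.2°; drift -1.0° → track 309.2°, groundspeed 244.0 kt
Leg 2: heading 330.8°; drift -4.7° → track 326.1°, groundspeed 240.4 kt
Leg 3: heading 171.8°; drift +11.1° → track 182.9°, groundspeed 171.6 kt

Leg 1: track=309.2°, groundspeed=244.0 kt
Leg 2: track=326.1°, groundspeed=240.4 kt
Leg 3: track=182.9°, groundspeed=171.6 kt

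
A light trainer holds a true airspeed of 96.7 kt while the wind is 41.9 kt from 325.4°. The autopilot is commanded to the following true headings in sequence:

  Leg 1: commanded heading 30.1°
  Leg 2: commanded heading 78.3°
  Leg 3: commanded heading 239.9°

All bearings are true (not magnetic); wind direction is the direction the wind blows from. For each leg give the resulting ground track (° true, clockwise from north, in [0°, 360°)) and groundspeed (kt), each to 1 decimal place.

Leg 1: track=55.8°, groundspeed=87.4 kt
Leg 2: track=97.2°, groundspeed=119.4 kt
Leg 3: track=215.8°, groundspeed=102.3 kt

Leg 1: heading 30.1°; drift +25.7° → track 55.8°, groundspeed 87.4 kt
Leg 2: heading 78.3°; drift +18.9° → track 97.2°, groundspeed 119.4 kt
Leg 3: heading 239.9°; drift -24.1° → track 215.8°, groundspeed 102.3 kt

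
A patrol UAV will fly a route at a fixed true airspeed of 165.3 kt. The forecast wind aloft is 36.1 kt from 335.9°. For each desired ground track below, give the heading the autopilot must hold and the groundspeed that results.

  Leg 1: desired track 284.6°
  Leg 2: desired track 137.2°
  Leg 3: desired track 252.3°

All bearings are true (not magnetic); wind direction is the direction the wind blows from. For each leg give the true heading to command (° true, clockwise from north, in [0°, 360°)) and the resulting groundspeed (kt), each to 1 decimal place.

Leg 1: desired track 284.6°; wind correction +9.8° → command heading 294.4°, groundspeed 140.3 kt
Leg 2: desired track 137.2°; wind correction -4.0° → command heading 133.2°, groundspeed 199.1 kt
Leg 3: desired track 252.3°; wind correction +12.5° → command heading 264.8°, groundspeed 157.3 kt

Leg 1: heading=294.4°, groundspeed=140.3 kt
Leg 2: heading=133.2°, groundspeed=199.1 kt
Leg 3: heading=264.8°, groundspeed=157.3 kt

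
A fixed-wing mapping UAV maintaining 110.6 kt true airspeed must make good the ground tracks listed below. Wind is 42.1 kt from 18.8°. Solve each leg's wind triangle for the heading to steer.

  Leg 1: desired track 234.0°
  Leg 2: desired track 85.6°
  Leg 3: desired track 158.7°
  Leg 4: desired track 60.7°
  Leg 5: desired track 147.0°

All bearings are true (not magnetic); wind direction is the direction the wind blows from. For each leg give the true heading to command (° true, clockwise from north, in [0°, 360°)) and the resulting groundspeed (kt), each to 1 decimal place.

Leg 1: heading=246.7°, groundspeed=142.3 kt
Leg 2: heading=65.1°, groundspeed=87.0 kt
Leg 3: heading=144.5°, groundspeed=139.4 kt
Leg 4: heading=46.0°, groundspeed=75.6 kt
Leg 5: heading=129.6°, groundspeed=131.6 kt

Leg 1: desired track 234.0°; wind correction +12.7° → command heading 246.7°, groundspeed 142.3 kt
Leg 2: desired track 85.6°; wind correction -20.5° → command heading 65.1°, groundspeed 87.0 kt
Leg 3: desired track 158.7°; wind correction -14.2° → command heading 144.5°, groundspeed 139.4 kt
Leg 4: desired track 60.7°; wind correction -14.7° → command heading 46.0°, groundspeed 75.6 kt
Leg 5: desired track 147.0°; wind correction -17.4° → command heading 129.6°, groundspeed 131.6 kt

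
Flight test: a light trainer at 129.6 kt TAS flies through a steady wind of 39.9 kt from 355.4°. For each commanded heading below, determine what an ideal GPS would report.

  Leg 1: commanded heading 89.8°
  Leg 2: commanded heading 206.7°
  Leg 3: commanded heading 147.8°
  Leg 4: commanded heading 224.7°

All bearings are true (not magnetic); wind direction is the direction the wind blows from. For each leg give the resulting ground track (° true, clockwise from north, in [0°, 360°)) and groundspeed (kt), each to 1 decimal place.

Leg 1: track=106.5°, groundspeed=138.5 kt
Leg 2: track=199.5°, groundspeed=165.0 kt
Leg 3: track=154.2°, groundspeed=166.0 kt
Leg 4: track=213.7°, groundspeed=158.5 kt

Leg 1: heading 89.8°; drift +16.7° → track 106.5°, groundspeed 138.5 kt
Leg 2: heading 206.7°; drift -7.2° → track 199.5°, groundspeed 165.0 kt
Leg 3: heading 147.8°; drift +6.4° → track 154.2°, groundspeed 166.0 kt
Leg 4: heading 224.7°; drift -11.0° → track 213.7°, groundspeed 158.5 kt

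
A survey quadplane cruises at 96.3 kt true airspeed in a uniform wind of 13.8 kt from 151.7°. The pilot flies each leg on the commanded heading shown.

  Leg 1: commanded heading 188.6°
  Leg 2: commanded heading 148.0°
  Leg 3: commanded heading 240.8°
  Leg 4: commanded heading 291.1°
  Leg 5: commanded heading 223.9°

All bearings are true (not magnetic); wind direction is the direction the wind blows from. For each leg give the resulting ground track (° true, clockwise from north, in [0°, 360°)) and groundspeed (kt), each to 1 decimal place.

Leg 1: heading 188.6°; drift +5.6° → track 194.2°, groundspeed 85.7 kt
Leg 2: heading 148.0°; drift -0.6° → track 147.4°, groundspeed 82.5 kt
Leg 3: heading 240.8°; drift +8.2° → track 249.0°, groundspeed 97.1 kt
Leg 4: heading 291.1°; drift +4.8° → track 295.9°, groundspeed 107.2 kt
Leg 5: heading 223.9°; drift +8.1° → track 232.0°, groundspeed 93.0 kt

Leg 1: track=194.2°, groundspeed=85.7 kt
Leg 2: track=147.4°, groundspeed=82.5 kt
Leg 3: track=249.0°, groundspeed=97.1 kt
Leg 4: track=295.9°, groundspeed=107.2 kt
Leg 5: track=232.0°, groundspeed=93.0 kt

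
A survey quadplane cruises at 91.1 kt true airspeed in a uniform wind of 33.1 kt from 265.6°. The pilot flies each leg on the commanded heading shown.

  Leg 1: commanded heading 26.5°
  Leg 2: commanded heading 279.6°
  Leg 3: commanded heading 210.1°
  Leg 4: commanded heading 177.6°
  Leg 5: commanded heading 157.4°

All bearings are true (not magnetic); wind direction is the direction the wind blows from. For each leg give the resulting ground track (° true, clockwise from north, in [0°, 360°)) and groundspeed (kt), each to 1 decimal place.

Leg 1: heading 26.5°; drift +14.7° → track 41.2°, groundspeed 111.8 kt
Leg 2: heading 279.6°; drift +7.7° → track 287.3°, groundspeed 59.5 kt
Leg 3: heading 210.1°; drift -20.7° → track 189.4°, groundspeed 77.3 kt
Leg 4: heading 177.6°; drift -20.2° → track 157.4°, groundspeed 95.8 kt
Leg 5: heading 157.4°; drift -17.2° → track 140.2°, groundspeed 106.2 kt

Leg 1: track=41.2°, groundspeed=111.8 kt
Leg 2: track=287.3°, groundspeed=59.5 kt
Leg 3: track=189.4°, groundspeed=77.3 kt
Leg 4: track=157.4°, groundspeed=95.8 kt
Leg 5: track=140.2°, groundspeed=106.2 kt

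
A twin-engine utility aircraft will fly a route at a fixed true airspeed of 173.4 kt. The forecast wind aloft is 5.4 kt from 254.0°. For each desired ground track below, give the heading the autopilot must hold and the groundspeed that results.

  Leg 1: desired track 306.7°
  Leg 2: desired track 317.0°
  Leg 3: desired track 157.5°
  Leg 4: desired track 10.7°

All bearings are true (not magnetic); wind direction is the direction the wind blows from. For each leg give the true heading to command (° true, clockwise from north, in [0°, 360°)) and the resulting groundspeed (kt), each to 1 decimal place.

Leg 1: heading=305.3°, groundspeed=170.1 kt
Leg 2: heading=315.4°, groundspeed=170.9 kt
Leg 3: heading=159.3°, groundspeed=173.9 kt
Leg 4: heading=9.1°, groundspeed=175.8 kt

Leg 1: desired track 306.7°; wind correction -1.4° → command heading 305.3°, groundspeed 170.1 kt
Leg 2: desired track 317.0°; wind correction -1.6° → command heading 315.4°, groundspeed 170.9 kt
Leg 3: desired track 157.5°; wind correction +1.8° → command heading 159.3°, groundspeed 173.9 kt
Leg 4: desired track 10.7°; wind correction -1.6° → command heading 9.1°, groundspeed 175.8 kt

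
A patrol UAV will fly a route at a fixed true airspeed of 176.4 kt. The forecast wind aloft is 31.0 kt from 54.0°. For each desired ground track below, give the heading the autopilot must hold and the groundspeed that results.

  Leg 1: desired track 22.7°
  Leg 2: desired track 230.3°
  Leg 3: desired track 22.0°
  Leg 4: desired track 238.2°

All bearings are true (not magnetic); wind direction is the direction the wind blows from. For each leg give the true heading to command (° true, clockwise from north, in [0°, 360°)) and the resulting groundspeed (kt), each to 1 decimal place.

Leg 1: desired track 22.7°; wind correction +5.2° → command heading 27.9°, groundspeed 149.2 kt
Leg 2: desired track 230.3°; wind correction -0.6° → command heading 229.7°, groundspeed 207.3 kt
Leg 3: desired track 22.0°; wind correction +5.3° → command heading 27.3°, groundspeed 149.3 kt
Leg 4: desired track 238.2°; wind correction +0.7° → command heading 238.9°, groundspeed 207.3 kt

Leg 1: heading=27.9°, groundspeed=149.2 kt
Leg 2: heading=229.7°, groundspeed=207.3 kt
Leg 3: heading=27.3°, groundspeed=149.3 kt
Leg 4: heading=238.9°, groundspeed=207.3 kt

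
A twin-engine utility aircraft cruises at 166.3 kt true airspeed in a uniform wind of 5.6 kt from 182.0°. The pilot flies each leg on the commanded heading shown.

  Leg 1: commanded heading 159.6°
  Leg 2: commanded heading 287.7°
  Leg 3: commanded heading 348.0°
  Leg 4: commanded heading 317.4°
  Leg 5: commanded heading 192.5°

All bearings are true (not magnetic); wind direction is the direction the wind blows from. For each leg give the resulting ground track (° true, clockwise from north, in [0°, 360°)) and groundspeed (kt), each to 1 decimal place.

Leg 1: track=158.8°, groundspeed=161.1 kt
Leg 2: track=289.5°, groundspeed=167.9 kt
Leg 3: track=348.5°, groundspeed=171.7 kt
Leg 4: track=318.7°, groundspeed=170.3 kt
Leg 5: track=192.9°, groundspeed=160.8 kt

Leg 1: heading 159.6°; drift -0.8° → track 158.8°, groundspeed 161.1 kt
Leg 2: heading 287.7°; drift +1.8° → track 289.5°, groundspeed 167.9 kt
Leg 3: heading 348.0°; drift +0.5° → track 348.5°, groundspeed 171.7 kt
Leg 4: heading 317.4°; drift +1.3° → track 318.7°, groundspeed 170.3 kt
Leg 5: heading 192.5°; drift +0.4° → track 192.9°, groundspeed 160.8 kt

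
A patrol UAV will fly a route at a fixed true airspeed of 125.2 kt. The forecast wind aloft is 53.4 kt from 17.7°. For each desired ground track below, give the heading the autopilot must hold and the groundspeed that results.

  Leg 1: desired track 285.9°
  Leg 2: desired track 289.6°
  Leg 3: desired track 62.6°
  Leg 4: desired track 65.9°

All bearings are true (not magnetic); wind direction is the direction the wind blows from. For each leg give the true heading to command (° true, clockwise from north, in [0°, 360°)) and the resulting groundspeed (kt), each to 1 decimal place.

Leg 1: desired track 285.9°; wind correction +25.2° → command heading 311.1°, groundspeed 114.9 kt
Leg 2: desired track 289.6°; wind correction +25.2° → command heading 314.8°, groundspeed 111.5 kt
Leg 3: desired track 62.6°; wind correction -17.5° → command heading 45.1°, groundspeed 81.6 kt
Leg 4: desired track 65.9°; wind correction -18.5° → command heading 47.4°, groundspeed 83.1 kt

Leg 1: heading=311.1°, groundspeed=114.9 kt
Leg 2: heading=314.8°, groundspeed=111.5 kt
Leg 3: heading=45.1°, groundspeed=81.6 kt
Leg 4: heading=47.4°, groundspeed=83.1 kt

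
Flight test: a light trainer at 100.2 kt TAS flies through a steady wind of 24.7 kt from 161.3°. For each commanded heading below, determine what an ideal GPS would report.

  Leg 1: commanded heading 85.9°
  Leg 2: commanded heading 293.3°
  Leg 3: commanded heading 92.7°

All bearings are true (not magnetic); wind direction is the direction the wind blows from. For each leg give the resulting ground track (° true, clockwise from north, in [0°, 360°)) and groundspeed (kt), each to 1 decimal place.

Leg 1: heading 85.9°; drift -14.3° → track 71.6°, groundspeed 97.0 kt
Leg 2: heading 293.3°; drift +8.9° → track 302.2°, groundspeed 118.2 kt
Leg 3: heading 92.7°; drift -14.2° → track 78.5°, groundspeed 94.0 kt

Leg 1: track=71.6°, groundspeed=97.0 kt
Leg 2: track=302.2°, groundspeed=118.2 kt
Leg 3: track=78.5°, groundspeed=94.0 kt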